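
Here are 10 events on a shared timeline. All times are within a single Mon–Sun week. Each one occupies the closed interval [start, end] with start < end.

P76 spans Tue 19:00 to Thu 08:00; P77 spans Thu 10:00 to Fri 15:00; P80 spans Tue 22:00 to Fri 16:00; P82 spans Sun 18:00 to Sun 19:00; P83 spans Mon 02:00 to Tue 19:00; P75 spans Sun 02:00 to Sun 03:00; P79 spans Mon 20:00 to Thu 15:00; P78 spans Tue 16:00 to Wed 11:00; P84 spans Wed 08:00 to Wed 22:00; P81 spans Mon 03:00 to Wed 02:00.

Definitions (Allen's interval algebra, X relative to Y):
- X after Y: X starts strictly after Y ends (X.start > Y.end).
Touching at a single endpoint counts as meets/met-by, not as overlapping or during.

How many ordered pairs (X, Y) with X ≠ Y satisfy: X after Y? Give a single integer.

Checking all 90 ordered pairs for relation 'after'; matching pairs in alphabetical order:
(P75, P76): P75 after P76 ✓
(P75, P77): P75 after P77 ✓
(P75, P78): P75 after P78 ✓
(P75, P79): P75 after P79 ✓
(P75, P80): P75 after P80 ✓
(P75, P81): P75 after P81 ✓
(P75, P83): P75 after P83 ✓
(P75, P84): P75 after P84 ✓
(P77, P76): P77 after P76 ✓
(P77, P78): P77 after P78 ✓
(P77, P81): P77 after P81 ✓
(P77, P83): P77 after P83 ✓
(P77, P84): P77 after P84 ✓
(P80, P83): P80 after P83 ✓
(P82, P75): P82 after P75 ✓
(P82, P76): P82 after P76 ✓
(P82, P77): P82 after P77 ✓
(P82, P78): P82 after P78 ✓
(P82, P79): P82 after P79 ✓
(P82, P80): P82 after P80 ✓
(P82, P81): P82 after P81 ✓
(P82, P83): P82 after P83 ✓
(P82, P84): P82 after P84 ✓
(P84, P81): P84 after P81 ✓
... plus 1 further pairs not listed.
Count: 25.

25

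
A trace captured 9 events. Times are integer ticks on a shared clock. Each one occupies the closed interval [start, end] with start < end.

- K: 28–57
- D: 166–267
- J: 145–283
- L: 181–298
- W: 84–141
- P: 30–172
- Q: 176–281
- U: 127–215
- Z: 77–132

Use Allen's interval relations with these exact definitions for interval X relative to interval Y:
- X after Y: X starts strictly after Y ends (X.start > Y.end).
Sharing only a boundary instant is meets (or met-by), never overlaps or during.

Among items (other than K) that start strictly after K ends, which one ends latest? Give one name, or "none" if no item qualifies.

Target K = [28, 57].
D [166, 267] → after → candidate.
J [145, 283] → after → candidate.
L [181, 298] → after → candidate.
P [30, 172] → overlapped-by → excluded.
Q [176, 281] → after → candidate.
U [127, 215] → after → candidate.
W [84, 141] → after → candidate.
Z [77, 132] → after → candidate.
Among candidates, latest end is 298 → L.

L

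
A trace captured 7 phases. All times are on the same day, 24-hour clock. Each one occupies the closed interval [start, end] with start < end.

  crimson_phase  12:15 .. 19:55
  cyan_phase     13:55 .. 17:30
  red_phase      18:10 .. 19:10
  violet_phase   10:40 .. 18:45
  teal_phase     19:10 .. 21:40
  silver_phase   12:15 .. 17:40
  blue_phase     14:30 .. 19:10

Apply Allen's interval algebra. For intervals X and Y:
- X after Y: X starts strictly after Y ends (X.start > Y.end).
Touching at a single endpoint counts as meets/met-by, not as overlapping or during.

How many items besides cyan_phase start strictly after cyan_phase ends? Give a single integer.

Target cyan_phase = [13:55, 17:30].
blue_phase [14:30, 19:10] → overlapped-by → no.
crimson_phase [12:15, 19:55] → contains → no.
red_phase [18:10, 19:10] → after → counts.
silver_phase [12:15, 17:40] → contains → no.
teal_phase [19:10, 21:40] → after → counts.
violet_phase [10:40, 18:45] → contains → no.
Total: 2.

2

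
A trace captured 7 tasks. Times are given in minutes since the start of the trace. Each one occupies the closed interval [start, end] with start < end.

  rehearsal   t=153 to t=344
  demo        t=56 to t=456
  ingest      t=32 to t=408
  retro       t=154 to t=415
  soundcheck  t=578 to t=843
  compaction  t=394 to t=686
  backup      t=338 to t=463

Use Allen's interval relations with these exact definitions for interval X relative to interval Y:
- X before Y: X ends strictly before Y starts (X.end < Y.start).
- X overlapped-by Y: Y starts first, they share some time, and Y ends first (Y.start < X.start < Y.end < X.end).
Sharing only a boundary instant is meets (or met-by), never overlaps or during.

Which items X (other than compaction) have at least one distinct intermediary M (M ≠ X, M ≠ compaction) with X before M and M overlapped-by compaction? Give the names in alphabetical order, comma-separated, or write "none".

Target compaction = [t=394, t=686].
Intermediaries M with M overlapped-by compaction: soundcheck.
Via soundcheck — items with X before soundcheck: backup, demo, ingest, rehearsal, retro.
Union: backup, demo, ingest, rehearsal, retro.

backup, demo, ingest, rehearsal, retro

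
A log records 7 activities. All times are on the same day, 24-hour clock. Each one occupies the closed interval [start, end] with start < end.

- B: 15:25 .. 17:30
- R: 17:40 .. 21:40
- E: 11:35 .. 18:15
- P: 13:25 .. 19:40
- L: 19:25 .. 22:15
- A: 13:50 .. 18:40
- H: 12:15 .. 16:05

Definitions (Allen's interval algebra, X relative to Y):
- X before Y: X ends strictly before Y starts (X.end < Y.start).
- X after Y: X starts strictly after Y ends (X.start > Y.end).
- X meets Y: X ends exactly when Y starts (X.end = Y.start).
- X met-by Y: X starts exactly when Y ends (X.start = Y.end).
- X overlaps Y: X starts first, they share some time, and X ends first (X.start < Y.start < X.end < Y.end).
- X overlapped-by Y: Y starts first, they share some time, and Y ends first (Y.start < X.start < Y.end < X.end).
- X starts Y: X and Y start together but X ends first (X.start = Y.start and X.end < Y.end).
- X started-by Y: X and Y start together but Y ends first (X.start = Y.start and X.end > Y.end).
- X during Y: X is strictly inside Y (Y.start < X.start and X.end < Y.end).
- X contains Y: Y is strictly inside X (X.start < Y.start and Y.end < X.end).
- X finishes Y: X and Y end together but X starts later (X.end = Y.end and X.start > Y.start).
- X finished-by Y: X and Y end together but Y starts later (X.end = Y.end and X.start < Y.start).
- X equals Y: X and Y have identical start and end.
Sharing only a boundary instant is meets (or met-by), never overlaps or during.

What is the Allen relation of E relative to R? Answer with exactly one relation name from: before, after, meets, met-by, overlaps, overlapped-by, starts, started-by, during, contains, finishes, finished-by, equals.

overlaps

E = [11:35, 18:15]; R = [17:40, 21:40].
Compare endpoints: E.start < R.start, E.start < R.end, E.end > R.start, E.end < R.end.
That pattern is 'overlaps'.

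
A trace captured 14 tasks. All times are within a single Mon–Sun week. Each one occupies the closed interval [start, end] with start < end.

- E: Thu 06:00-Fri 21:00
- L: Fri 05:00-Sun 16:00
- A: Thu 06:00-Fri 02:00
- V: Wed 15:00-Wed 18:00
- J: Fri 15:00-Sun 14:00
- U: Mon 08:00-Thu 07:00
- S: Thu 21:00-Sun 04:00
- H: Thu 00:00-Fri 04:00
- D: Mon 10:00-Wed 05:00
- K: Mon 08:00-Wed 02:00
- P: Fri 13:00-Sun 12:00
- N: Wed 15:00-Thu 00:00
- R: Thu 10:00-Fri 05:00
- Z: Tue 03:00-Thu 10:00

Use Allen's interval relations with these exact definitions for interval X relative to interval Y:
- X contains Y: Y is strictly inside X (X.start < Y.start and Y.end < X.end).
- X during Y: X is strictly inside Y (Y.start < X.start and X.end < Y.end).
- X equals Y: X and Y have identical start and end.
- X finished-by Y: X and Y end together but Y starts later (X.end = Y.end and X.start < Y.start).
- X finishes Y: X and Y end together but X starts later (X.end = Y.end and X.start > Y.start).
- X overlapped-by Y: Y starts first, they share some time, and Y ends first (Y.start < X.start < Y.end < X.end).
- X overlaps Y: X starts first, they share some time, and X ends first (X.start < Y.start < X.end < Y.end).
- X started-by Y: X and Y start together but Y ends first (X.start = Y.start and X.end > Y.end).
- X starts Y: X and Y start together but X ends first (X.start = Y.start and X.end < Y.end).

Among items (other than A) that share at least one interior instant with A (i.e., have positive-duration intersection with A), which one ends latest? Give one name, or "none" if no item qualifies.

Target A = [Thu 06:00, Fri 02:00].
D [Mon 10:00, Wed 05:00] → before → excluded.
E [Thu 06:00, Fri 21:00] → started-by → candidate.
H [Thu 00:00, Fri 04:00] → contains → candidate.
J [Fri 15:00, Sun 14:00] → after → excluded.
K [Mon 08:00, Wed 02:00] → before → excluded.
L [Fri 05:00, Sun 16:00] → after → excluded.
N [Wed 15:00, Thu 00:00] → before → excluded.
P [Fri 13:00, Sun 12:00] → after → excluded.
R [Thu 10:00, Fri 05:00] → overlapped-by → candidate.
S [Thu 21:00, Sun 04:00] → overlapped-by → candidate.
U [Mon 08:00, Thu 07:00] → overlaps → candidate.
V [Wed 15:00, Wed 18:00] → before → excluded.
Z [Tue 03:00, Thu 10:00] → overlaps → candidate.
Among candidates, latest end is Sun 04:00 → S.

S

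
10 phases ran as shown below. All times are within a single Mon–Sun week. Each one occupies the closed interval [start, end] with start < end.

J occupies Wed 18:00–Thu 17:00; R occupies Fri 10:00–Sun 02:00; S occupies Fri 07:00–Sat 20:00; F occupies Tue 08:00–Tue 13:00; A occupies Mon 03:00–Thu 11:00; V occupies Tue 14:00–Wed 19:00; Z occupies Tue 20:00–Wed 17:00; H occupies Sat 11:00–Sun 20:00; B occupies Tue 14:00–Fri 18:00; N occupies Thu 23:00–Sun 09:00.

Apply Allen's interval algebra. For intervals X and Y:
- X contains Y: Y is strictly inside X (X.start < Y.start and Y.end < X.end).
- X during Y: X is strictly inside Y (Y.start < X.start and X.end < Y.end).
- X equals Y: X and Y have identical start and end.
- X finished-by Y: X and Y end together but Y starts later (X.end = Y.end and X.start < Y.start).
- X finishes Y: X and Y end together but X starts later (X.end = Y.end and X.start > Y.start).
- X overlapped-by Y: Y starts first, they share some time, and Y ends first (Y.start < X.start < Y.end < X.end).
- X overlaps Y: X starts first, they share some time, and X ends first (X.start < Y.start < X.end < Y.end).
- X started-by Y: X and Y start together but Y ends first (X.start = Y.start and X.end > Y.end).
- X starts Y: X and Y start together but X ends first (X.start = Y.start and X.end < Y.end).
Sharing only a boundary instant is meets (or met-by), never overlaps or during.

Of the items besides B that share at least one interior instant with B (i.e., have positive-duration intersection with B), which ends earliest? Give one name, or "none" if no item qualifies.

Target B = [Tue 14:00, Fri 18:00].
A [Mon 03:00, Thu 11:00] → overlaps → candidate.
F [Tue 08:00, Tue 13:00] → before → excluded.
H [Sat 11:00, Sun 20:00] → after → excluded.
J [Wed 18:00, Thu 17:00] → during → candidate.
N [Thu 23:00, Sun 09:00] → overlapped-by → candidate.
R [Fri 10:00, Sun 02:00] → overlapped-by → candidate.
S [Fri 07:00, Sat 20:00] → overlapped-by → candidate.
V [Tue 14:00, Wed 19:00] → starts → candidate.
Z [Tue 20:00, Wed 17:00] → during → candidate.
Among candidates, earliest end is Wed 17:00 → Z.

Z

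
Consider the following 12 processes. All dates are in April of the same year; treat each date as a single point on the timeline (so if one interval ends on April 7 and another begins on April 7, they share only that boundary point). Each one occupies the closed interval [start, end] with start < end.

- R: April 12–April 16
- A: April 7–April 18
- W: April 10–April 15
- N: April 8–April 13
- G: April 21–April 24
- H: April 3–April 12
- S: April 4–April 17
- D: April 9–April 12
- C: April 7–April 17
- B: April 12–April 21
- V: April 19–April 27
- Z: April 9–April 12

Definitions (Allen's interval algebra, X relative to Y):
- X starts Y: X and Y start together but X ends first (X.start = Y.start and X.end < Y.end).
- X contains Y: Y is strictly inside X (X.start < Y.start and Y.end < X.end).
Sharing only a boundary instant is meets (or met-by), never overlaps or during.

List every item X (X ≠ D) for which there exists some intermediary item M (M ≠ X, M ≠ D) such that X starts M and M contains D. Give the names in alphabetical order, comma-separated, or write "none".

Target D = [April 9, April 12].
Intermediaries M with M contains D: A, C, N, S.
Via A — items with X starts A: C.
Via C — items with X starts C: none.
Via N — items with X starts N: none.
Via S — items with X starts S: none.
Union: C.

C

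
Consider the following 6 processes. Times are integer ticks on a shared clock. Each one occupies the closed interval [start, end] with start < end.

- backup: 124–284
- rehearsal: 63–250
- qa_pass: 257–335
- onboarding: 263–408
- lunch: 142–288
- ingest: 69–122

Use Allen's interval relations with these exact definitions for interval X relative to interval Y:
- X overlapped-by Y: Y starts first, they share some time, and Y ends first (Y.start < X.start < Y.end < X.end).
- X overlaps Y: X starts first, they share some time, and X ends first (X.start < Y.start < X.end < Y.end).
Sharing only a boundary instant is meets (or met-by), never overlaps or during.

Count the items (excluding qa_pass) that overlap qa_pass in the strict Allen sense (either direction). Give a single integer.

3

Target qa_pass = [257, 335].
backup [124, 284] → overlaps → counts.
ingest [69, 122] → before → no.
lunch [142, 288] → overlaps → counts.
onboarding [263, 408] → overlapped-by → counts.
rehearsal [63, 250] → before → no.
Total: 3.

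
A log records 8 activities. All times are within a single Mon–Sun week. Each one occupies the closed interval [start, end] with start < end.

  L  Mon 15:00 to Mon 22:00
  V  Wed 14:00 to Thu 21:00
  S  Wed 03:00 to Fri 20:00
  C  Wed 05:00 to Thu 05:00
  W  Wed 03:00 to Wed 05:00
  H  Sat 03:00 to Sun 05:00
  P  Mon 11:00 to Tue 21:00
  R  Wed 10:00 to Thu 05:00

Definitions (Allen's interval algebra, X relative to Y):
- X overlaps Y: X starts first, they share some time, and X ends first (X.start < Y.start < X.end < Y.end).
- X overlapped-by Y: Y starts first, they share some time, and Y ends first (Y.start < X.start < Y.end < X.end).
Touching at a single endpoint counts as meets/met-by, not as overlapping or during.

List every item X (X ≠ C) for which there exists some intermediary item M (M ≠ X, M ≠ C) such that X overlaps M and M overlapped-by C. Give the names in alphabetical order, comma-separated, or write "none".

Target C = [Wed 05:00, Thu 05:00].
Intermediaries M with M overlapped-by C: V.
Via V — items with X overlaps V: R.
Union: R.

R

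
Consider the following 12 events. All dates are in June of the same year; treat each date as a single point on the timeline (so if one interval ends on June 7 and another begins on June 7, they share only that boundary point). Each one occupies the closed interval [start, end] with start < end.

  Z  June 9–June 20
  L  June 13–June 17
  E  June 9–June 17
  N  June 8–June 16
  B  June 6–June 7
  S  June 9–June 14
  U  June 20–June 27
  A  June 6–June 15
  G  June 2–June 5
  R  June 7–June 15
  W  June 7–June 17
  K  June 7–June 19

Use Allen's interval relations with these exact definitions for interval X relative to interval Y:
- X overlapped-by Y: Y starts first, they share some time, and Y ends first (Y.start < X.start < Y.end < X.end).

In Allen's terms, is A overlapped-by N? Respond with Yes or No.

No

A = [June 6, June 15], N = [June 8, June 16].
Actual relation of A to N: overlaps.
Asked whether 'overlapped-by' holds → No.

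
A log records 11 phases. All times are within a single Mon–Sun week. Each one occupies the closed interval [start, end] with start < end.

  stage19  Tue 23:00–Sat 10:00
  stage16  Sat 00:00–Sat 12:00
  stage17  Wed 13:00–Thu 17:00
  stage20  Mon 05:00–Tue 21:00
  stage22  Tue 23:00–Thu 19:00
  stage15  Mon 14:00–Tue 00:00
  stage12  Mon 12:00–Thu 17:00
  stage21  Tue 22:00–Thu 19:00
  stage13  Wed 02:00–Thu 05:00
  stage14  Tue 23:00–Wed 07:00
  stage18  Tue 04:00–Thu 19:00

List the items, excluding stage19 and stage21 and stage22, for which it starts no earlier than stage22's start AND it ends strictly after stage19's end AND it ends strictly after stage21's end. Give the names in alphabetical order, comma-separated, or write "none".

stage16

Conditions: its start is no earlier than stage22's start (X.start >= Tue 23:00) AND its end is strictly after stage19's end (X.end > Sat 10:00) AND its end is strictly after stage21's end (X.end > Thu 19:00).
stage12: start Mon 12:00 >= Tue 23:00? ✗; end Thu 17:00 > Sat 10:00? ✗; end Thu 17:00 > Thu 19:00? ✗ → no.
stage13: start Wed 02:00 >= Tue 23:00? ✓; end Thu 05:00 > Sat 10:00? ✗; end Thu 05:00 > Thu 19:00? ✗ → no.
stage14: start Tue 23:00 >= Tue 23:00? ✓; end Wed 07:00 > Sat 10:00? ✗; end Wed 07:00 > Thu 19:00? ✗ → no.
stage15: start Mon 14:00 >= Tue 23:00? ✗; end Tue 00:00 > Sat 10:00? ✗; end Tue 00:00 > Thu 19:00? ✗ → no.
stage16: start Sat 00:00 >= Tue 23:00? ✓; end Sat 12:00 > Sat 10:00? ✓; end Sat 12:00 > Thu 19:00? ✓ → yes.
stage17: start Wed 13:00 >= Tue 23:00? ✓; end Thu 17:00 > Sat 10:00? ✗; end Thu 17:00 > Thu 19:00? ✗ → no.
stage18: start Tue 04:00 >= Tue 23:00? ✗; end Thu 19:00 > Sat 10:00? ✗; end Thu 19:00 > Thu 19:00? ✗ → no.
stage20: start Mon 05:00 >= Tue 23:00? ✗; end Tue 21:00 > Sat 10:00? ✗; end Tue 21:00 > Thu 19:00? ✗ → no.
Result: stage16.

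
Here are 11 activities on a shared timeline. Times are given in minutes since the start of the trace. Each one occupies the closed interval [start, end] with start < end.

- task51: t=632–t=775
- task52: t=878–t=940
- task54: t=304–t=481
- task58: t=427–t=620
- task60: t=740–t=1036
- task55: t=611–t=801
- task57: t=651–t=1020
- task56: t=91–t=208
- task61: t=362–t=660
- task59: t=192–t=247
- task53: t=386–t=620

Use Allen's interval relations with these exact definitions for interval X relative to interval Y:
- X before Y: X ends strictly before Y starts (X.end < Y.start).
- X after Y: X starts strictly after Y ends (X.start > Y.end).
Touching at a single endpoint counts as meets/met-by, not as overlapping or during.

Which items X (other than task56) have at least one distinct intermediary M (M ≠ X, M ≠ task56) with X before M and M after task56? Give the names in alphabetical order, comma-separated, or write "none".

Target task56 = [t=91, t=208].
Intermediaries M with M after task56: task51, task52, task53, task54, task55, task57, task58, task60, task61.
Via task51 — items with X before task51: task53, task54, task58, task59.
Via task52 — items with X before task52: task51, task53, task54, task55, task58, task59, task61.
Via task53 — items with X before task53: task59.
Via task54 — items with X before task54: task59.
Via task55 — items with X before task55: task54, task59.
Via task57 — items with X before task57: task53, task54, task58, task59.
Via task58 — items with X before task58: task59.
Via task60 — items with X before task60: task53, task54, task58, task59, task61.
Via task61 — items with X before task61: task59.
Union: task51, task53, task54, task55, task58, task59, task61.

task51, task53, task54, task55, task58, task59, task61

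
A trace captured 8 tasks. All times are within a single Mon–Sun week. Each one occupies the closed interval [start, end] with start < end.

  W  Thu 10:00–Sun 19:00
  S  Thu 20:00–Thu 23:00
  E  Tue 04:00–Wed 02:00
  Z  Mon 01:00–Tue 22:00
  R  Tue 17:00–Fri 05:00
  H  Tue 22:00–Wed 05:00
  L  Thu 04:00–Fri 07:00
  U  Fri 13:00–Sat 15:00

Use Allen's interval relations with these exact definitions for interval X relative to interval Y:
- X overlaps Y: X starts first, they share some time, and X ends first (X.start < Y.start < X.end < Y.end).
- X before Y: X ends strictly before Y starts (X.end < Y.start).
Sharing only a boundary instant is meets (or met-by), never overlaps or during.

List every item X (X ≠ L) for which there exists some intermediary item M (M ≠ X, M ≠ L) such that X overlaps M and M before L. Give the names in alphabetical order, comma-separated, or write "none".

Target L = [Thu 04:00, Fri 07:00].
Intermediaries M with M before L: E, H, Z.
Via E — items with X overlaps E: Z.
Via H — items with X overlaps H: E.
Via Z — items with X overlaps Z: none.
Union: E, Z.

E, Z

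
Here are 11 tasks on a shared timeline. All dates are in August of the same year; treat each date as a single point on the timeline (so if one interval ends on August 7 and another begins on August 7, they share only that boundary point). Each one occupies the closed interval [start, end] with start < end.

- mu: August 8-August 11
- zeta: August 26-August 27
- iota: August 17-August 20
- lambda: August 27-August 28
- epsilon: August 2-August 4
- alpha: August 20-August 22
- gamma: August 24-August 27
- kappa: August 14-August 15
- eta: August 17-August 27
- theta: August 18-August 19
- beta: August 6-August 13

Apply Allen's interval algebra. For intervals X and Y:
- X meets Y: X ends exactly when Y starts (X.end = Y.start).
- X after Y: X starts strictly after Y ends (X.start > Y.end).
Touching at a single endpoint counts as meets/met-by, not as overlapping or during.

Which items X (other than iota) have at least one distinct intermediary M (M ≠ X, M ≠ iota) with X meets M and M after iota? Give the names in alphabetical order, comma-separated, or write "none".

Target iota = [August 17, August 20].
Intermediaries M with M after iota: gamma, lambda, zeta.
Via gamma — items with X meets gamma: none.
Via lambda — items with X meets lambda: eta, gamma, zeta.
Via zeta — items with X meets zeta: none.
Union: eta, gamma, zeta.

eta, gamma, zeta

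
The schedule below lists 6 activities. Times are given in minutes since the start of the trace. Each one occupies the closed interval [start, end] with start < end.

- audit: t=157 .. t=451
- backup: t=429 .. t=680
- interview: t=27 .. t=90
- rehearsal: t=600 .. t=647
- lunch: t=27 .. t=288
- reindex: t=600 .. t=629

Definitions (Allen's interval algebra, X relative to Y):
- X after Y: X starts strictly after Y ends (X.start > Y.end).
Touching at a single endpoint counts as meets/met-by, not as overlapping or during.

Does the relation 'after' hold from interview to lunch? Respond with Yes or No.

interview = [t=27, t=90], lunch = [t=27, t=288].
Actual relation of interview to lunch: starts.
Asked whether 'after' holds → No.

No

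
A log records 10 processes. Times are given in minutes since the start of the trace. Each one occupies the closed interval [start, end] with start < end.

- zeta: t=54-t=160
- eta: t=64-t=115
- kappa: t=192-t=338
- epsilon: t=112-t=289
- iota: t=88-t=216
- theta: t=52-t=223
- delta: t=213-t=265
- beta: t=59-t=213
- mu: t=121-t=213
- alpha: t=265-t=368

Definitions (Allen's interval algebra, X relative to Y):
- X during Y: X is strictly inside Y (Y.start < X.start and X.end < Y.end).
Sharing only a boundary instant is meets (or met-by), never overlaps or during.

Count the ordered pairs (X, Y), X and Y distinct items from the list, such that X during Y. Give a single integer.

Checking all 90 ordered pairs for relation 'during'; matching pairs in alphabetical order:
(beta, theta): beta during theta ✓
(delta, epsilon): delta during epsilon ✓
(delta, kappa): delta during kappa ✓
(eta, beta): eta during beta ✓
(eta, theta): eta during theta ✓
(eta, zeta): eta during zeta ✓
(iota, theta): iota during theta ✓
(mu, epsilon): mu during epsilon ✓
(mu, iota): mu during iota ✓
(mu, theta): mu during theta ✓
(zeta, theta): zeta during theta ✓
Count: 11.

11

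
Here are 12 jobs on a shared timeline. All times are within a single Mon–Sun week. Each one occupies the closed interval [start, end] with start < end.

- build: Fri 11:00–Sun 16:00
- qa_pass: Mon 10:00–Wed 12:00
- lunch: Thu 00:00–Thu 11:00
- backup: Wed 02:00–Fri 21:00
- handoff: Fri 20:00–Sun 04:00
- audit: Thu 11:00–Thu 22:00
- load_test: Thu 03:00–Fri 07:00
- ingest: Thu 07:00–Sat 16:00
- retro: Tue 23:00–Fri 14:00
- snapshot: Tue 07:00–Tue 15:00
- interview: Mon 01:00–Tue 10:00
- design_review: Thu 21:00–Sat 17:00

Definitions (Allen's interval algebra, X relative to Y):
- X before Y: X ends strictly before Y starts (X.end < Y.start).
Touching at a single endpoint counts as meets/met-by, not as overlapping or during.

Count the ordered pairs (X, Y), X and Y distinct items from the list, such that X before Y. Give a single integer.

33

Checking all 132 ordered pairs for relation 'before'; matching pairs in alphabetical order:
(audit, build): audit before build ✓
(audit, handoff): audit before handoff ✓
(interview, audit): interview before audit ✓
(interview, backup): interview before backup ✓
(interview, build): interview before build ✓
(interview, design_review): interview before design_review ✓
(interview, handoff): interview before handoff ✓
(interview, ingest): interview before ingest ✓
(interview, load_test): interview before load_test ✓
(interview, lunch): interview before lunch ✓
(interview, retro): interview before retro ✓
(load_test, build): load_test before build ✓
(load_test, handoff): load_test before handoff ✓
(lunch, build): lunch before build ✓
(lunch, design_review): lunch before design_review ✓
(lunch, handoff): lunch before handoff ✓
(qa_pass, audit): qa_pass before audit ✓
(qa_pass, build): qa_pass before build ✓
(qa_pass, design_review): qa_pass before design_review ✓
(qa_pass, handoff): qa_pass before handoff ✓
(qa_pass, ingest): qa_pass before ingest ✓
(qa_pass, load_test): qa_pass before load_test ✓
(qa_pass, lunch): qa_pass before lunch ✓
(retro, handoff): retro before handoff ✓
... plus 9 further pairs not listed.
Count: 33.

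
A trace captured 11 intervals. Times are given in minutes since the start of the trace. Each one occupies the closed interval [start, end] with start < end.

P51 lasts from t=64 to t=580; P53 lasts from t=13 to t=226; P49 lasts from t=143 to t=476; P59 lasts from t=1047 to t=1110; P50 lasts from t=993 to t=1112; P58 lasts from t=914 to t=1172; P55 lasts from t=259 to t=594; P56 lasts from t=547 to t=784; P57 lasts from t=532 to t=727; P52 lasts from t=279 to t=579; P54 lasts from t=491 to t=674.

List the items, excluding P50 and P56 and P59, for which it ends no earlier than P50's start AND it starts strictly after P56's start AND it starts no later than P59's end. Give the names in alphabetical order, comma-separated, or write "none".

Conditions: its end is no earlier than P50's start (X.end >= t=993) AND its start is strictly after P56's start (X.start > t=547) AND its start is no later than P59's end (X.start <= t=1110).
P49: end t=476 >= t=993? ✗; start t=143 > t=547? ✗; start t=143 <= t=1110? ✓ → no.
P51: end t=580 >= t=993? ✗; start t=64 > t=547? ✗; start t=64 <= t=1110? ✓ → no.
P52: end t=579 >= t=993? ✗; start t=279 > t=547? ✗; start t=279 <= t=1110? ✓ → no.
P53: end t=226 >= t=993? ✗; start t=13 > t=547? ✗; start t=13 <= t=1110? ✓ → no.
P54: end t=674 >= t=993? ✗; start t=491 > t=547? ✗; start t=491 <= t=1110? ✓ → no.
P55: end t=594 >= t=993? ✗; start t=259 > t=547? ✗; start t=259 <= t=1110? ✓ → no.
P57: end t=727 >= t=993? ✗; start t=532 > t=547? ✗; start t=532 <= t=1110? ✓ → no.
P58: end t=1172 >= t=993? ✓; start t=914 > t=547? ✓; start t=914 <= t=1110? ✓ → yes.
Result: P58.

P58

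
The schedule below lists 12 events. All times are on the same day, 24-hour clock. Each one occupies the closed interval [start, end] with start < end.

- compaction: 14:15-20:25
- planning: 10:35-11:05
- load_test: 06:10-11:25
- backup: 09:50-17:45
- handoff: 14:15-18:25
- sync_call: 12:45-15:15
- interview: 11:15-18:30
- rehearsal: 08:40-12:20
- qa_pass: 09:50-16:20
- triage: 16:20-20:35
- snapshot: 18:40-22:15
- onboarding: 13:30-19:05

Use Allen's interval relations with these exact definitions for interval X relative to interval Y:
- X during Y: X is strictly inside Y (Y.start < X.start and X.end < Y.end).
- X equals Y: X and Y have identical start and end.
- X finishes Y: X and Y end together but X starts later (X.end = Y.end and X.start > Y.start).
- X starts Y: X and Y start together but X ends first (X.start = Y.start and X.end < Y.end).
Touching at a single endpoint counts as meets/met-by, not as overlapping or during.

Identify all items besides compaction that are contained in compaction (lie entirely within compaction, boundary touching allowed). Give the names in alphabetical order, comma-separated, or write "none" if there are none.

handoff

Target compaction = [14:15, 20:25].
backup [09:50, 17:45] → overlaps → no.
handoff [14:15, 18:25] → starts → yes.
interview [11:15, 18:30] → overlaps → no.
load_test [06:10, 11:25] → before → no.
onboarding [13:30, 19:05] → overlaps → no.
planning [10:35, 11:05] → before → no.
qa_pass [09:50, 16:20] → overlaps → no.
rehearsal [08:40, 12:20] → before → no.
snapshot [18:40, 22:15] → overlapped-by → no.
sync_call [12:45, 15:15] → overlaps → no.
triage [16:20, 20:35] → overlapped-by → no.
Result: handoff.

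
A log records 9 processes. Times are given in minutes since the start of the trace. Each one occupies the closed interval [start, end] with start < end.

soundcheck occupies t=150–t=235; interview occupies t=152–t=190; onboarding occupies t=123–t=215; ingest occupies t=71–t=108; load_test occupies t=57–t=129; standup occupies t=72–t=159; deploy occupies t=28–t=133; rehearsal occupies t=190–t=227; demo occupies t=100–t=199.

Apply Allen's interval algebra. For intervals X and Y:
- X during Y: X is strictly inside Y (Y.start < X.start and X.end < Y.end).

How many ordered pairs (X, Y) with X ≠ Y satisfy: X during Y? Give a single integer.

7

Checking all 72 ordered pairs for relation 'during'; matching pairs in alphabetical order:
(ingest, deploy): ingest during deploy ✓
(ingest, load_test): ingest during load_test ✓
(interview, demo): interview during demo ✓
(interview, onboarding): interview during onboarding ✓
(interview, soundcheck): interview during soundcheck ✓
(load_test, deploy): load_test during deploy ✓
(rehearsal, soundcheck): rehearsal during soundcheck ✓
Count: 7.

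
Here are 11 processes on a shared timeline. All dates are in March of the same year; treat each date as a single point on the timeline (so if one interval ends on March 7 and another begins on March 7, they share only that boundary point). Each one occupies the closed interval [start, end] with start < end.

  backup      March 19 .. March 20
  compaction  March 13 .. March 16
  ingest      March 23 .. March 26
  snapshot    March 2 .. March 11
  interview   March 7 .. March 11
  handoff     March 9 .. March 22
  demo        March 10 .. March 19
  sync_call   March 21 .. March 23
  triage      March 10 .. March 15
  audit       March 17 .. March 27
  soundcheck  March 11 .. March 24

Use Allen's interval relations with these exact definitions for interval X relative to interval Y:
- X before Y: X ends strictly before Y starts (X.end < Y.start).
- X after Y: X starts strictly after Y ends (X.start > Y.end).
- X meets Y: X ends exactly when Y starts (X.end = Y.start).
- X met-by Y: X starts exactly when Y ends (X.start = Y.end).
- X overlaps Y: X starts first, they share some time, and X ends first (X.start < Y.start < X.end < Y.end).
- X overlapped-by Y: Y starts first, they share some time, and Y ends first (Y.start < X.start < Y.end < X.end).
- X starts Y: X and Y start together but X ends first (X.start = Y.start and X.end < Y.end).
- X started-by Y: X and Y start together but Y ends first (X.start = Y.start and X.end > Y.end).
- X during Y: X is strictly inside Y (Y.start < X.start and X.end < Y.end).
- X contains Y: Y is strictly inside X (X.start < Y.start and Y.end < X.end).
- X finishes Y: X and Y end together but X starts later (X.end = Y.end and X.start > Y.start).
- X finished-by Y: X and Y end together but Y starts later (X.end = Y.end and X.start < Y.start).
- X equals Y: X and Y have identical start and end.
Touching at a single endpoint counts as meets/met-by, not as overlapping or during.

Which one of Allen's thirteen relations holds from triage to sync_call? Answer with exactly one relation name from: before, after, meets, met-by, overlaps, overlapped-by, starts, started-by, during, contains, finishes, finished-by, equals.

triage = [March 10, March 15]; sync_call = [March 21, March 23].
Compare endpoints: triage.start < sync_call.start, triage.start < sync_call.end, triage.end < sync_call.start, triage.end < sync_call.end.
That pattern is 'before'.

before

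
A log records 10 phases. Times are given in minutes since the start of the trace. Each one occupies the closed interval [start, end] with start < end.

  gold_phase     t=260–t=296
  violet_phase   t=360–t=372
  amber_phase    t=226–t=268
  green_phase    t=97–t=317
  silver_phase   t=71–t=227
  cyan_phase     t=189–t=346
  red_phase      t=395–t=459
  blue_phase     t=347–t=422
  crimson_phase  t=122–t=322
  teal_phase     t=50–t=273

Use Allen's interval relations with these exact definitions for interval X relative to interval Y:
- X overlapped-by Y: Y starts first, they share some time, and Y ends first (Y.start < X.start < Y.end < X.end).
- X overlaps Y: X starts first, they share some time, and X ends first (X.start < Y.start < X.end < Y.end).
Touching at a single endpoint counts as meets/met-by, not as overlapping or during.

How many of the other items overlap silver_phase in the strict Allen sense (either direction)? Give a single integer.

Target silver_phase = [t=71, t=227].
amber_phase [t=226, t=268] → overlapped-by → counts.
blue_phase [t=347, t=422] → after → no.
crimson_phase [t=122, t=322] → overlapped-by → counts.
cyan_phase [t=189, t=346] → overlapped-by → counts.
gold_phase [t=260, t=296] → after → no.
green_phase [t=97, t=317] → overlapped-by → counts.
red_phase [t=395, t=459] → after → no.
teal_phase [t=50, t=273] → contains → no.
violet_phase [t=360, t=372] → after → no.
Total: 4.

4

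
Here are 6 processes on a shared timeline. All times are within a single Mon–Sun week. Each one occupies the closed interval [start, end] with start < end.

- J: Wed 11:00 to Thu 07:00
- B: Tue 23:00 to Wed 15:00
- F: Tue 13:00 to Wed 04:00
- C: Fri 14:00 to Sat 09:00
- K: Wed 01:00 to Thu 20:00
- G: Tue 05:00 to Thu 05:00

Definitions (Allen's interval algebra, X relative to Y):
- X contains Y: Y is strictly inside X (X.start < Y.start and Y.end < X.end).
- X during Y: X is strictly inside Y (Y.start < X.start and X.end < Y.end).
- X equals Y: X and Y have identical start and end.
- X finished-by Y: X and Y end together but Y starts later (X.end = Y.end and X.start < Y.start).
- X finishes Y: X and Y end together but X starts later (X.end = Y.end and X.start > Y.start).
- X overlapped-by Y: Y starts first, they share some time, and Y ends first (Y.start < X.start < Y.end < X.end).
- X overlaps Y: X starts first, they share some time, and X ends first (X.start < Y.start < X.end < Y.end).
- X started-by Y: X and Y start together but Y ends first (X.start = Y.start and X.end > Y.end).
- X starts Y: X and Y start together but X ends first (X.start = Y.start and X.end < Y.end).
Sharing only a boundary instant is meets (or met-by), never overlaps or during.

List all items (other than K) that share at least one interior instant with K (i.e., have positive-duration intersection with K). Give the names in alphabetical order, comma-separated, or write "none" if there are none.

Target K = [Wed 01:00, Thu 20:00].
B [Tue 23:00, Wed 15:00] → overlaps → yes.
C [Fri 14:00, Sat 09:00] → after → no.
F [Tue 13:00, Wed 04:00] → overlaps → yes.
G [Tue 05:00, Thu 05:00] → overlaps → yes.
J [Wed 11:00, Thu 07:00] → during → yes.
Result: B, F, G, J.

B, F, G, J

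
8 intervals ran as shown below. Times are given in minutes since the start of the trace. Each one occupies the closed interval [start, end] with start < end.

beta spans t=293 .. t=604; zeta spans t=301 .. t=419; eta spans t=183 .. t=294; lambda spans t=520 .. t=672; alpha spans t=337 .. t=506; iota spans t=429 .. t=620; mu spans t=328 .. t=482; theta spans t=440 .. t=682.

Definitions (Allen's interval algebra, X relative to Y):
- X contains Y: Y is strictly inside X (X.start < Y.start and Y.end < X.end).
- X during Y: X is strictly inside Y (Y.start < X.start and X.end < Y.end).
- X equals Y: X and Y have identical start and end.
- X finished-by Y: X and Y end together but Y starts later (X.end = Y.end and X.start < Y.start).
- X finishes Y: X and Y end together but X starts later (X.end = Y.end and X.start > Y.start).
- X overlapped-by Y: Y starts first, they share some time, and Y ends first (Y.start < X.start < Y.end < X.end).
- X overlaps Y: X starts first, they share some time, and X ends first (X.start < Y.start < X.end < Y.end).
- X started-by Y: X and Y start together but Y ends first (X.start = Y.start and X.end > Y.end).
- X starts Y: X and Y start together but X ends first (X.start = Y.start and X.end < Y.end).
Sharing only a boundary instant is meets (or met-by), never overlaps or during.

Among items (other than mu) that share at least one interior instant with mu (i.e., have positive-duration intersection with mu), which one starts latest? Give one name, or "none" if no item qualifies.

Target mu = [t=328, t=482].
alpha [t=337, t=506] → overlapped-by → candidate.
beta [t=293, t=604] → contains → candidate.
eta [t=183, t=294] → before → excluded.
iota [t=429, t=620] → overlapped-by → candidate.
lambda [t=520, t=672] → after → excluded.
theta [t=440, t=682] → overlapped-by → candidate.
zeta [t=301, t=419] → overlaps → candidate.
Among candidates, latest start is t=440 → theta.

theta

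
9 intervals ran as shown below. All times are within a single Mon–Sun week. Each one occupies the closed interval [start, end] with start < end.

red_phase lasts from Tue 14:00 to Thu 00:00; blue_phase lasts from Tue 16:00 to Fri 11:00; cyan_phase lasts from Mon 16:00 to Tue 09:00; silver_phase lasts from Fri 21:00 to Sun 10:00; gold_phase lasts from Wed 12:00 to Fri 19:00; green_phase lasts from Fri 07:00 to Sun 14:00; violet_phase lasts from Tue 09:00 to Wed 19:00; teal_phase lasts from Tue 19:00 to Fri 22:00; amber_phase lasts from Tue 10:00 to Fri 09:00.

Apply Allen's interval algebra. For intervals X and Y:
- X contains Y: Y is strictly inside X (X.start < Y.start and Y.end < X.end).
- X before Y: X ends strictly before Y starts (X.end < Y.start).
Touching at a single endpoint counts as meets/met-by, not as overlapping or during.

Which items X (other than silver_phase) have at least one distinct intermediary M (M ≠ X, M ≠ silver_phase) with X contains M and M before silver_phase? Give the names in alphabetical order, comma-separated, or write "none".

amber_phase, teal_phase

Target silver_phase = [Fri 21:00, Sun 10:00].
Intermediaries M with M before silver_phase: amber_phase, blue_phase, cyan_phase, gold_phase, red_phase, violet_phase.
Via amber_phase — items with X contains amber_phase: none.
Via blue_phase — items with X contains blue_phase: none.
Via cyan_phase — items with X contains cyan_phase: none.
Via gold_phase — items with X contains gold_phase: teal_phase.
Via red_phase — items with X contains red_phase: amber_phase.
Via violet_phase — items with X contains violet_phase: none.
Union: amber_phase, teal_phase.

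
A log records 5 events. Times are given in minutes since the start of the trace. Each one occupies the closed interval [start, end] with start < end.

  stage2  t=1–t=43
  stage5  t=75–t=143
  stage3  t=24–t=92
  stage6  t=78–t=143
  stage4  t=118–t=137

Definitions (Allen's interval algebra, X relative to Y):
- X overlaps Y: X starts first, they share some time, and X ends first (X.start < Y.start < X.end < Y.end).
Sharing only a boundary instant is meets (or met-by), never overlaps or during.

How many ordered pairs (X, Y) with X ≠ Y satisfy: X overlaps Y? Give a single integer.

3

Checking all 20 ordered pairs for relation 'overlaps'; matching pairs in alphabetical order:
(stage2, stage3): stage2 overlaps stage3 ✓
(stage3, stage5): stage3 overlaps stage5 ✓
(stage3, stage6): stage3 overlaps stage6 ✓
Count: 3.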